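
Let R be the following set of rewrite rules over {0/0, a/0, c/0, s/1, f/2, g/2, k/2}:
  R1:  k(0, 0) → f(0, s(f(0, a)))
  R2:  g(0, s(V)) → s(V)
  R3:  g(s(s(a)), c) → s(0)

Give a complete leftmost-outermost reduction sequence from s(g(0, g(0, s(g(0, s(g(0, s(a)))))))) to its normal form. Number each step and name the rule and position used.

1. s(g(0, g(0, s(g(0, s(g(0, s(a))))))))  →  s(g(0, s(g(0, s(g(0, s(a)))))))   [R2 at 1.2]
2. s(g(0, s(g(0, s(g(0, s(a)))))))  →  s(s(g(0, s(g(0, s(a))))))   [R2 at 1]
3. s(s(g(0, s(g(0, s(a))))))  →  s(s(s(g(0, s(a)))))   [R2 at 1.1]
4. s(s(s(g(0, s(a)))))  →  s(s(s(s(a))))   [R2 at 1.1.1]

s(s(s(s(a))))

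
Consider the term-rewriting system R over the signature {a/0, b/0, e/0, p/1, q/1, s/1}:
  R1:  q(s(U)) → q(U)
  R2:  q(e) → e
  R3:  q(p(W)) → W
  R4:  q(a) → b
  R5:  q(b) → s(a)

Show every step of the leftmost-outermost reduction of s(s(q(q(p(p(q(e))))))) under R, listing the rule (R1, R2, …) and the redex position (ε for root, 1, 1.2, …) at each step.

s(s(e))

1. s(s(q(q(p(p(q(e)))))))  →  s(s(q(p(q(e)))))   [R3 at 1.1.1]
2. s(s(q(p(q(e)))))  →  s(s(q(e)))   [R3 at 1.1]
3. s(s(q(e)))  →  s(s(e))   [R2 at 1.1]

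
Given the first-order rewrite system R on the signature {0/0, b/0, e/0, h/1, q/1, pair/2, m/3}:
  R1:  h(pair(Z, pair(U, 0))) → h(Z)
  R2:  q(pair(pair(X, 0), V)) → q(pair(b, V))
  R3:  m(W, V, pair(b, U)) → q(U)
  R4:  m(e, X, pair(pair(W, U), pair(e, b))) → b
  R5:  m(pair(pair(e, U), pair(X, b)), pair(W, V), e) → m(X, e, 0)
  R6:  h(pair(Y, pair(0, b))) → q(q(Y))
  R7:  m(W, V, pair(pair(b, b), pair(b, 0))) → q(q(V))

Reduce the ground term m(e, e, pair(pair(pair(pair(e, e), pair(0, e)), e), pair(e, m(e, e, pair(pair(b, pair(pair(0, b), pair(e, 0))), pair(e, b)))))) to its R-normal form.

1. m(e, e, pair(pair(pair(pair(e, e), pair(0, e)), e), pair(e, m(e, e, pair(pair(b, pair(pair(0, b), pair(e, 0))), pair(e, b))))))  →  m(e, e, pair(pair(pair(pair(e, e), pair(0, e)), e), pair(e, b)))   [R4 at 3.2.2]
2. m(e, e, pair(pair(pair(pair(e, e), pair(0, e)), e), pair(e, b)))  →  b   [R4 at ε]

b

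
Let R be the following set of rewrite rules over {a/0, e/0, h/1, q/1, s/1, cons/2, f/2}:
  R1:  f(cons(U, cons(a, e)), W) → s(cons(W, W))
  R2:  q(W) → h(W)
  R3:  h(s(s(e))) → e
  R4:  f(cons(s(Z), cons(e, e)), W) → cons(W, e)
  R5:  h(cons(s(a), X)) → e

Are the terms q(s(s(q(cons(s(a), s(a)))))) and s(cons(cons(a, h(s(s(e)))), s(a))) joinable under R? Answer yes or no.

no — NF(t₁) = e, NF(t₂) = s(cons(cons(a, e), s(a)))

Reduce t₁ = q(s(s(q(cons(s(a), s(a)))))):
1. q(s(s(q(cons(s(a), s(a))))))  →  h(s(s(q(cons(s(a), s(a))))))   [R2 at ε]
2. h(s(s(q(cons(s(a), s(a))))))  →  h(s(s(h(cons(s(a), s(a))))))   [R2 at 1.1.1]
3. h(s(s(h(cons(s(a), s(a))))))  →  h(s(s(e)))   [R5 at 1.1.1]
4. h(s(s(e)))  →  e   [R3 at ε]

Reduce t₂ = s(cons(cons(a, h(s(s(e)))), s(a))):
1. s(cons(cons(a, h(s(s(e)))), s(a)))  →  s(cons(cons(a, e), s(a)))   [R3 at 1.1.2]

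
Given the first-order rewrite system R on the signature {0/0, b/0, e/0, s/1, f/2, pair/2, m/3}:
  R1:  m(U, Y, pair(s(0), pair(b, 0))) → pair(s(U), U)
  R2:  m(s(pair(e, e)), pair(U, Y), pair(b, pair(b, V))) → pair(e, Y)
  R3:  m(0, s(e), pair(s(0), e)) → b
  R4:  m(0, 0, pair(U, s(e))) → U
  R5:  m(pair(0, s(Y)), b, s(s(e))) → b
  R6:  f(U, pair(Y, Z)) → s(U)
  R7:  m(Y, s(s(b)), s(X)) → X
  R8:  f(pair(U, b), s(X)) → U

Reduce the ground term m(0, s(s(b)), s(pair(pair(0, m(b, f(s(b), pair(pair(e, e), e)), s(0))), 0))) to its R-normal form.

1. m(0, s(s(b)), s(pair(pair(0, m(b, f(s(b), pair(pair(e, e), e)), s(0))), 0)))  →  pair(pair(0, m(b, f(s(b), pair(pair(e, e), e)), s(0))), 0)   [R7 at ε]
2. pair(pair(0, m(b, f(s(b), pair(pair(e, e), e)), s(0))), 0)  →  pair(pair(0, m(b, s(s(b)), s(0))), 0)   [R6 at 1.2.2]
3. pair(pair(0, m(b, s(s(b)), s(0))), 0)  →  pair(pair(0, 0), 0)   [R7 at 1.2]

pair(pair(0, 0), 0)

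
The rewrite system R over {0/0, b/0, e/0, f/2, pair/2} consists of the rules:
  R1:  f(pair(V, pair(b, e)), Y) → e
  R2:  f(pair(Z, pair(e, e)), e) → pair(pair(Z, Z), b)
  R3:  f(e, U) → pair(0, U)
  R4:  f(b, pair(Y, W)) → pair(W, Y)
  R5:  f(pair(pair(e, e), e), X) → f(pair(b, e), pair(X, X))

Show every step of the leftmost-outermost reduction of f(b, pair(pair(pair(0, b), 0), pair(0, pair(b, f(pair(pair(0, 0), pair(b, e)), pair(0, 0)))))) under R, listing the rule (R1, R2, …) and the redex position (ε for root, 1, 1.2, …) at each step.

1. f(b, pair(pair(pair(0, b), 0), pair(0, pair(b, f(pair(pair(0, 0), pair(b, e)), pair(0, 0))))))  →  pair(pair(0, pair(b, f(pair(pair(0, 0), pair(b, e)), pair(0, 0)))), pair(pair(0, b), 0))   [R4 at ε]
2. pair(pair(0, pair(b, f(pair(pair(0, 0), pair(b, e)), pair(0, 0)))), pair(pair(0, b), 0))  →  pair(pair(0, pair(b, e)), pair(pair(0, b), 0))   [R1 at 1.2.2]

pair(pair(0, pair(b, e)), pair(pair(0, b), 0))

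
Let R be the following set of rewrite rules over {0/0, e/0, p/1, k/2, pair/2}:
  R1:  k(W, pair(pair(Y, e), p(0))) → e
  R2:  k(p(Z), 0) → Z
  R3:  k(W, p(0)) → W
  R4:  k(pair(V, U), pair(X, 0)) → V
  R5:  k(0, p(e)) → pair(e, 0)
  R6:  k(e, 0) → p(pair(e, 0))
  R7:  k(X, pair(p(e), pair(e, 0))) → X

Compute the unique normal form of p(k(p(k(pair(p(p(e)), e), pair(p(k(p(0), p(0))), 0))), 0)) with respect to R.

1. p(k(p(k(pair(p(p(e)), e), pair(p(k(p(0), p(0))), 0))), 0))  →  p(k(pair(p(p(e)), e), pair(p(k(p(0), p(0))), 0)))   [R2 at 1]
2. p(k(pair(p(p(e)), e), pair(p(k(p(0), p(0))), 0)))  →  p(p(p(e)))   [R4 at 1]

p(p(p(e)))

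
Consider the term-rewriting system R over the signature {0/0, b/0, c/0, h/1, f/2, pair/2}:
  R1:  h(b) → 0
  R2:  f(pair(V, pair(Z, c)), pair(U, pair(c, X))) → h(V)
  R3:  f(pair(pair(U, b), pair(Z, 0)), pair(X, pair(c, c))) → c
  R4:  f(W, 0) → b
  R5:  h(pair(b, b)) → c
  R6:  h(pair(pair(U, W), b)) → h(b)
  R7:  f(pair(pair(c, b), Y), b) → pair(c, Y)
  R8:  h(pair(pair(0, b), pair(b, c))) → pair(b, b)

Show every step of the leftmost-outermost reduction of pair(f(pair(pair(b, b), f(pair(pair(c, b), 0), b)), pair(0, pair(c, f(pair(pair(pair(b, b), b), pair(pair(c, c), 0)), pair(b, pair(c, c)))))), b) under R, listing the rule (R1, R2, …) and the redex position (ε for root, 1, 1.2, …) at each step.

pair(c, b)

1. pair(f(pair(pair(b, b), f(pair(pair(c, b), 0), b)), pair(0, pair(c, f(pair(pair(pair(b, b), b), pair(pair(c, c), 0)), pair(b, pair(c, c)))))), b)  →  pair(f(pair(pair(b, b), pair(c, 0)), pair(0, pair(c, f(pair(pair(pair(b, b), b), pair(pair(c, c), 0)), pair(b, pair(c, c)))))), b)   [R7 at 1.1.2]
2. pair(f(pair(pair(b, b), pair(c, 0)), pair(0, pair(c, f(pair(pair(pair(b, b), b), pair(pair(c, c), 0)), pair(b, pair(c, c)))))), b)  →  pair(f(pair(pair(b, b), pair(c, 0)), pair(0, pair(c, c))), b)   [R3 at 1.2.2.2]
3. pair(f(pair(pair(b, b), pair(c, 0)), pair(0, pair(c, c))), b)  →  pair(c, b)   [R3 at 1]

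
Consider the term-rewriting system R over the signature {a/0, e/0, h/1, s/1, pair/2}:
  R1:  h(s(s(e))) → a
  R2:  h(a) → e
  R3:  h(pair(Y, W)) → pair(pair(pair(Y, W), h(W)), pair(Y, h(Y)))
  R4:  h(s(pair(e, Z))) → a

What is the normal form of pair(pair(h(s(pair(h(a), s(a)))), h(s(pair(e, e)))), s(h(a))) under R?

pair(pair(a, a), s(e))

1. pair(pair(h(s(pair(h(a), s(a)))), h(s(pair(e, e)))), s(h(a)))  →  pair(pair(h(s(pair(e, s(a)))), h(s(pair(e, e)))), s(h(a)))   [R2 at 1.1.1.1.1]
2. pair(pair(h(s(pair(e, s(a)))), h(s(pair(e, e)))), s(h(a)))  →  pair(pair(a, h(s(pair(e, e)))), s(h(a)))   [R4 at 1.1]
3. pair(pair(a, h(s(pair(e, e)))), s(h(a)))  →  pair(pair(a, a), s(h(a)))   [R4 at 1.2]
4. pair(pair(a, a), s(h(a)))  →  pair(pair(a, a), s(e))   [R2 at 2.1]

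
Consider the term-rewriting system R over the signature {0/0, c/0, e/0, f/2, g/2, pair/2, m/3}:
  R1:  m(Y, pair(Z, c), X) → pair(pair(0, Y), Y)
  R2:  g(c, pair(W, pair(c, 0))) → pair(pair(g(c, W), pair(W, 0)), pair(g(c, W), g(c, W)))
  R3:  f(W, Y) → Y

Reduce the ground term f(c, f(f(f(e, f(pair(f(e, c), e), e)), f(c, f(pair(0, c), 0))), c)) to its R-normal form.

c

1. f(c, f(f(f(e, f(pair(f(e, c), e), e)), f(c, f(pair(0, c), 0))), c))  →  f(f(f(e, f(pair(f(e, c), e), e)), f(c, f(pair(0, c), 0))), c)   [R3 at ε]
2. f(f(f(e, f(pair(f(e, c), e), e)), f(c, f(pair(0, c), 0))), c)  →  c   [R3 at ε]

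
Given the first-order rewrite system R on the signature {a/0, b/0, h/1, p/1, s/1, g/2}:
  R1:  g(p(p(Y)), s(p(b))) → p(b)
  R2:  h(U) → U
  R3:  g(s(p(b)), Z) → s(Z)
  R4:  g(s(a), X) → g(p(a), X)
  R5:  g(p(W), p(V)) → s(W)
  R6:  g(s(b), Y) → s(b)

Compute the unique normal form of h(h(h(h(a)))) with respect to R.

1. h(h(h(h(a))))  →  h(h(h(a)))   [R2 at ε]
2. h(h(h(a)))  →  h(h(a))   [R2 at ε]
3. h(h(a))  →  h(a)   [R2 at ε]
4. h(a)  →  a   [R2 at ε]

a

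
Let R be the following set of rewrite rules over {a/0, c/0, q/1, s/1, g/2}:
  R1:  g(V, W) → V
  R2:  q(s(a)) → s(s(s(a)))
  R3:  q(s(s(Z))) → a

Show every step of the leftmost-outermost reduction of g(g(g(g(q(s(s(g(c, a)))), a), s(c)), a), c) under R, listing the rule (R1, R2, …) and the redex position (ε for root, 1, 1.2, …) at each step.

a

1. g(g(g(g(q(s(s(g(c, a)))), a), s(c)), a), c)  →  g(g(g(q(s(s(g(c, a)))), a), s(c)), a)   [R1 at ε]
2. g(g(g(q(s(s(g(c, a)))), a), s(c)), a)  →  g(g(q(s(s(g(c, a)))), a), s(c))   [R1 at ε]
3. g(g(q(s(s(g(c, a)))), a), s(c))  →  g(q(s(s(g(c, a)))), a)   [R1 at ε]
4. g(q(s(s(g(c, a)))), a)  →  q(s(s(g(c, a))))   [R1 at ε]
5. q(s(s(g(c, a))))  →  a   [R3 at ε]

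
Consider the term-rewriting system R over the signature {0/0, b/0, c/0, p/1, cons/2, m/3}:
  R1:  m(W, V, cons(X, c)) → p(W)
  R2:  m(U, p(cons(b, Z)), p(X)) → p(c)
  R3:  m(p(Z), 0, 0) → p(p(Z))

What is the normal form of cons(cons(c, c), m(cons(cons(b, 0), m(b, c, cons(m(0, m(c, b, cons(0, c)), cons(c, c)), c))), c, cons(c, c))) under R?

1. cons(cons(c, c), m(cons(cons(b, 0), m(b, c, cons(m(0, m(c, b, cons(0, c)), cons(c, c)), c))), c, cons(c, c)))  →  cons(cons(c, c), p(cons(cons(b, 0), m(b, c, cons(m(0, m(c, b, cons(0, c)), cons(c, c)), c)))))   [R1 at 2]
2. cons(cons(c, c), p(cons(cons(b, 0), m(b, c, cons(m(0, m(c, b, cons(0, c)), cons(c, c)), c)))))  →  cons(cons(c, c), p(cons(cons(b, 0), p(b))))   [R1 at 2.1.2]

cons(cons(c, c), p(cons(cons(b, 0), p(b))))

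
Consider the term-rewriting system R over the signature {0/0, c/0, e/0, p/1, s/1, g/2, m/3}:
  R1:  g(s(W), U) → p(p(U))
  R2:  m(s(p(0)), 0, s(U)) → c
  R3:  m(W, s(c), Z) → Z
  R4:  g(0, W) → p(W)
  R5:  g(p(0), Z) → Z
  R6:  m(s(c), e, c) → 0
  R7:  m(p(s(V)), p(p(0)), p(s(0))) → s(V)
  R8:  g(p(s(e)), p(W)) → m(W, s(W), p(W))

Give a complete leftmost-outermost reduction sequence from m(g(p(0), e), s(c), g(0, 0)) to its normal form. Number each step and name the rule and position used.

p(0)

1. m(g(p(0), e), s(c), g(0, 0))  →  g(0, 0)   [R3 at ε]
2. g(0, 0)  →  p(0)   [R4 at ε]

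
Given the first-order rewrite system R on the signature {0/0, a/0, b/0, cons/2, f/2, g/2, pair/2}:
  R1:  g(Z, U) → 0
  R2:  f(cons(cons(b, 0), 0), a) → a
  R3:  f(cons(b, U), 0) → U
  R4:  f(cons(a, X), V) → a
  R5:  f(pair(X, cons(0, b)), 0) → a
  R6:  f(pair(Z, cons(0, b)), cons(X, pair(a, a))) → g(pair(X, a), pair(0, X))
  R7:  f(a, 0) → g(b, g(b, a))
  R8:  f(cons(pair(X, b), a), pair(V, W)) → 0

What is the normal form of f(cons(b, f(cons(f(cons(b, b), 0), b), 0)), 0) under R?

b

1. f(cons(b, f(cons(f(cons(b, b), 0), b), 0)), 0)  →  f(cons(f(cons(b, b), 0), b), 0)   [R3 at ε]
2. f(cons(f(cons(b, b), 0), b), 0)  →  f(cons(b, b), 0)   [R3 at 1.1]
3. f(cons(b, b), 0)  →  b   [R3 at ε]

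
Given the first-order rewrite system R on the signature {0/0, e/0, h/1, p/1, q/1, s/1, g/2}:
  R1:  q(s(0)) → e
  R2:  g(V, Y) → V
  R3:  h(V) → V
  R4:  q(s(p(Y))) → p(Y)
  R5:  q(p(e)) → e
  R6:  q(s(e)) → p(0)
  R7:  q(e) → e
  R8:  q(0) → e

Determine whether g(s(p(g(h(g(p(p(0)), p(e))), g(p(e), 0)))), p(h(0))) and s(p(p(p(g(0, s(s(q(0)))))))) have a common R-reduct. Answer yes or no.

yes — NF(t₁) = s(p(p(p(0)))), NF(t₂) = s(p(p(p(0))))

Reduce t₁ = g(s(p(g(h(g(p(p(0)), p(e))), g(p(e), 0)))), p(h(0))):
1. g(s(p(g(h(g(p(p(0)), p(e))), g(p(e), 0)))), p(h(0)))  →  s(p(g(h(g(p(p(0)), p(e))), g(p(e), 0))))   [R2 at ε]
2. s(p(g(h(g(p(p(0)), p(e))), g(p(e), 0))))  →  s(p(h(g(p(p(0)), p(e)))))   [R2 at 1.1]
3. s(p(h(g(p(p(0)), p(e)))))  →  s(p(g(p(p(0)), p(e))))   [R3 at 1.1]
4. s(p(g(p(p(0)), p(e))))  →  s(p(p(p(0))))   [R2 at 1.1]

Reduce t₂ = s(p(p(p(g(0, s(s(q(0)))))))):
1. s(p(p(p(g(0, s(s(q(0))))))))  →  s(p(p(p(0))))   [R2 at 1.1.1.1]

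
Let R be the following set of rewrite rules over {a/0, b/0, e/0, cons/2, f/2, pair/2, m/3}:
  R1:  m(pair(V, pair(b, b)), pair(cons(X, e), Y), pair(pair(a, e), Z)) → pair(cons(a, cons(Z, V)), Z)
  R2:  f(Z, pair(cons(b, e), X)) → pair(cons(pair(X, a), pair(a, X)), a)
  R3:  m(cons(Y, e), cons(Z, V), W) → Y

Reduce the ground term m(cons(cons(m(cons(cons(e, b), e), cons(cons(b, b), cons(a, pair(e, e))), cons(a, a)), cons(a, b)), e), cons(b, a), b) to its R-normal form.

cons(cons(e, b), cons(a, b))

1. m(cons(cons(m(cons(cons(e, b), e), cons(cons(b, b), cons(a, pair(e, e))), cons(a, a)), cons(a, b)), e), cons(b, a), b)  →  cons(m(cons(cons(e, b), e), cons(cons(b, b), cons(a, pair(e, e))), cons(a, a)), cons(a, b))   [R3 at ε]
2. cons(m(cons(cons(e, b), e), cons(cons(b, b), cons(a, pair(e, e))), cons(a, a)), cons(a, b))  →  cons(cons(e, b), cons(a, b))   [R3 at 1]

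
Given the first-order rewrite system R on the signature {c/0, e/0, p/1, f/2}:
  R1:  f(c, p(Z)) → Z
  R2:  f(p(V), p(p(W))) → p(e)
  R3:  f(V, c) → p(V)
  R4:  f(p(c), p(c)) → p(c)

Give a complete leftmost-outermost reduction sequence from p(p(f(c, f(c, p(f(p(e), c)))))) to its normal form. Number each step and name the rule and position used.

p(p(p(e)))

1. p(p(f(c, f(c, p(f(p(e), c))))))  →  p(p(f(c, f(p(e), c))))   [R1 at 1.1.2]
2. p(p(f(c, f(p(e), c))))  →  p(p(f(c, p(p(e)))))   [R3 at 1.1.2]
3. p(p(f(c, p(p(e)))))  →  p(p(p(e)))   [R1 at 1.1]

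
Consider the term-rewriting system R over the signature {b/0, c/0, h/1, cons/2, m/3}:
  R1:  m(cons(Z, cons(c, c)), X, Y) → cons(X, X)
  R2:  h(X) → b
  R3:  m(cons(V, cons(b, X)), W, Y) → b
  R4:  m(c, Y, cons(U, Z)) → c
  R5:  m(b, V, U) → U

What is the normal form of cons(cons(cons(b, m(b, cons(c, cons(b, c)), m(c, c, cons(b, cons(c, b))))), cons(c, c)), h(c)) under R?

cons(cons(cons(b, c), cons(c, c)), b)

1. cons(cons(cons(b, m(b, cons(c, cons(b, c)), m(c, c, cons(b, cons(c, b))))), cons(c, c)), h(c))  →  cons(cons(cons(b, m(c, c, cons(b, cons(c, b)))), cons(c, c)), h(c))   [R5 at 1.1.2]
2. cons(cons(cons(b, m(c, c, cons(b, cons(c, b)))), cons(c, c)), h(c))  →  cons(cons(cons(b, c), cons(c, c)), h(c))   [R4 at 1.1.2]
3. cons(cons(cons(b, c), cons(c, c)), h(c))  →  cons(cons(cons(b, c), cons(c, c)), b)   [R2 at 2]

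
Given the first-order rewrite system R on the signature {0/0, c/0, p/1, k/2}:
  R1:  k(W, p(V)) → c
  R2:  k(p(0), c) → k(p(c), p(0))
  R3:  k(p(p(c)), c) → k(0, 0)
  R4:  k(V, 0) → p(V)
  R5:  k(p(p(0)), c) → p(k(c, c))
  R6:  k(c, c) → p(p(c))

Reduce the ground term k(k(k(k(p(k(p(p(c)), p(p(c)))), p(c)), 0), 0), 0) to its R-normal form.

1. k(k(k(k(p(k(p(p(c)), p(p(c)))), p(c)), 0), 0), 0)  →  p(k(k(k(p(k(p(p(c)), p(p(c)))), p(c)), 0), 0))   [R4 at ε]
2. p(k(k(k(p(k(p(p(c)), p(p(c)))), p(c)), 0), 0))  →  p(p(k(k(p(k(p(p(c)), p(p(c)))), p(c)), 0)))   [R4 at 1]
3. p(p(k(k(p(k(p(p(c)), p(p(c)))), p(c)), 0)))  →  p(p(p(k(p(k(p(p(c)), p(p(c)))), p(c)))))   [R4 at 1.1]
4. p(p(p(k(p(k(p(p(c)), p(p(c)))), p(c)))))  →  p(p(p(c)))   [R1 at 1.1.1]

p(p(p(c)))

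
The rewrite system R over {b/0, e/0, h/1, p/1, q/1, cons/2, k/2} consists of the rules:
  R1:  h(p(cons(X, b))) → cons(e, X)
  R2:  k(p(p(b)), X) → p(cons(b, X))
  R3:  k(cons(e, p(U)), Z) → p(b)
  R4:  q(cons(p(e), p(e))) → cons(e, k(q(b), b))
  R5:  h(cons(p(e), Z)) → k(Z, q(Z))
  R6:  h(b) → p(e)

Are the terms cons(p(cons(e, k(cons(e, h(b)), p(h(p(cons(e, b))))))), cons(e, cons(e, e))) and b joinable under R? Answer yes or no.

no — NF(t₁) = cons(p(cons(e, p(b))), cons(e, cons(e, e))), NF(t₂) = b

Reduce t₁ = cons(p(cons(e, k(cons(e, h(b)), p(h(p(cons(e, b))))))), cons(e, cons(e, e))):
1. cons(p(cons(e, k(cons(e, h(b)), p(h(p(cons(e, b))))))), cons(e, cons(e, e)))  →  cons(p(cons(e, k(cons(e, p(e)), p(h(p(cons(e, b))))))), cons(e, cons(e, e)))   [R6 at 1.1.2.1.2]
2. cons(p(cons(e, k(cons(e, p(e)), p(h(p(cons(e, b))))))), cons(e, cons(e, e)))  →  cons(p(cons(e, p(b))), cons(e, cons(e, e)))   [R3 at 1.1.2]

Reduce t₂ = b:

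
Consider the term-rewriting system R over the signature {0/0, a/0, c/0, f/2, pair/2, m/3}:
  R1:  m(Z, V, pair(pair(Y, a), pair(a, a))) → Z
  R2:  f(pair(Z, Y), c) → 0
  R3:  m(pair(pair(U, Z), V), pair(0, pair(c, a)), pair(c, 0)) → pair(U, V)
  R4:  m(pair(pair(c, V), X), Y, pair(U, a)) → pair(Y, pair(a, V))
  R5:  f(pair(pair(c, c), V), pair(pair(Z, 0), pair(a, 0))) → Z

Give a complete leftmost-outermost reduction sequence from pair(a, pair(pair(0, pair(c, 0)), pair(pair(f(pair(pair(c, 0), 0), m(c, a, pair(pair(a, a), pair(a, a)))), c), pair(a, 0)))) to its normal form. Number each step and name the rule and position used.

1. pair(a, pair(pair(0, pair(c, 0)), pair(pair(f(pair(pair(c, 0), 0), m(c, a, pair(pair(a, a), pair(a, a)))), c), pair(a, 0))))  →  pair(a, pair(pair(0, pair(c, 0)), pair(pair(f(pair(pair(c, 0), 0), c), c), pair(a, 0))))   [R1 at 2.2.1.1.2]
2. pair(a, pair(pair(0, pair(c, 0)), pair(pair(f(pair(pair(c, 0), 0), c), c), pair(a, 0))))  →  pair(a, pair(pair(0, pair(c, 0)), pair(pair(0, c), pair(a, 0))))   [R2 at 2.2.1.1]

pair(a, pair(pair(0, pair(c, 0)), pair(pair(0, c), pair(a, 0))))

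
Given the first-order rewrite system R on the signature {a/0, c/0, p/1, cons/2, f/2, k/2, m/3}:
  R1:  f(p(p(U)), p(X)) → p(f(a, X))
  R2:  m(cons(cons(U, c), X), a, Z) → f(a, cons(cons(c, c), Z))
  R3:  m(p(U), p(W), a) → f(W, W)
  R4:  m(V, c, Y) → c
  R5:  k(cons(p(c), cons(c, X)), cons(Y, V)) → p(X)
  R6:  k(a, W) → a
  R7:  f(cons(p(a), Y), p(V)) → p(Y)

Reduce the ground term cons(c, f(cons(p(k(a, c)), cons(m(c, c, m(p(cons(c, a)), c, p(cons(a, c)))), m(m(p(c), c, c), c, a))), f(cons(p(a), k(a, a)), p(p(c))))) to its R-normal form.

1. cons(c, f(cons(p(k(a, c)), cons(m(c, c, m(p(cons(c, a)), c, p(cons(a, c)))), m(m(p(c), c, c), c, a))), f(cons(p(a), k(a, a)), p(p(c)))))  →  cons(c, f(cons(p(a), cons(m(c, c, m(p(cons(c, a)), c, p(cons(a, c)))), m(m(p(c), c, c), c, a))), f(cons(p(a), k(a, a)), p(p(c)))))   [R6 at 2.1.1.1]
2. cons(c, f(cons(p(a), cons(m(c, c, m(p(cons(c, a)), c, p(cons(a, c)))), m(m(p(c), c, c), c, a))), f(cons(p(a), k(a, a)), p(p(c)))))  →  cons(c, f(cons(p(a), cons(c, m(m(p(c), c, c), c, a))), f(cons(p(a), k(a, a)), p(p(c)))))   [R4 at 2.1.2.1]
3. cons(c, f(cons(p(a), cons(c, m(m(p(c), c, c), c, a))), f(cons(p(a), k(a, a)), p(p(c)))))  →  cons(c, f(cons(p(a), cons(c, c)), f(cons(p(a), k(a, a)), p(p(c)))))   [R4 at 2.1.2.2]
4. cons(c, f(cons(p(a), cons(c, c)), f(cons(p(a), k(a, a)), p(p(c)))))  →  cons(c, f(cons(p(a), cons(c, c)), p(k(a, a))))   [R7 at 2.2]
5. cons(c, f(cons(p(a), cons(c, c)), p(k(a, a))))  →  cons(c, p(cons(c, c)))   [R7 at 2]

cons(c, p(cons(c, c)))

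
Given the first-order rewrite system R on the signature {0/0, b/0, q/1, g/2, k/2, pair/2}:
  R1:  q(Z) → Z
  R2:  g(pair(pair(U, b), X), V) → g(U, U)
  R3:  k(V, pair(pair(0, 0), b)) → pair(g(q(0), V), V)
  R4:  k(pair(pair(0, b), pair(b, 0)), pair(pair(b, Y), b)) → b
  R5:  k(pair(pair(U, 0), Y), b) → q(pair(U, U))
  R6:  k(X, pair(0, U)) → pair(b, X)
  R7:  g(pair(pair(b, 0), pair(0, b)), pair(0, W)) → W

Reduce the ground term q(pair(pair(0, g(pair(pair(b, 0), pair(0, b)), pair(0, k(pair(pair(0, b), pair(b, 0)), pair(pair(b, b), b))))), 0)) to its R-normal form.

1. q(pair(pair(0, g(pair(pair(b, 0), pair(0, b)), pair(0, k(pair(pair(0, b), pair(b, 0)), pair(pair(b, b), b))))), 0))  →  pair(pair(0, g(pair(pair(b, 0), pair(0, b)), pair(0, k(pair(pair(0, b), pair(b, 0)), pair(pair(b, b), b))))), 0)   [R1 at ε]
2. pair(pair(0, g(pair(pair(b, 0), pair(0, b)), pair(0, k(pair(pair(0, b), pair(b, 0)), pair(pair(b, b), b))))), 0)  →  pair(pair(0, k(pair(pair(0, b), pair(b, 0)), pair(pair(b, b), b))), 0)   [R7 at 1.2]
3. pair(pair(0, k(pair(pair(0, b), pair(b, 0)), pair(pair(b, b), b))), 0)  →  pair(pair(0, b), 0)   [R4 at 1.2]

pair(pair(0, b), 0)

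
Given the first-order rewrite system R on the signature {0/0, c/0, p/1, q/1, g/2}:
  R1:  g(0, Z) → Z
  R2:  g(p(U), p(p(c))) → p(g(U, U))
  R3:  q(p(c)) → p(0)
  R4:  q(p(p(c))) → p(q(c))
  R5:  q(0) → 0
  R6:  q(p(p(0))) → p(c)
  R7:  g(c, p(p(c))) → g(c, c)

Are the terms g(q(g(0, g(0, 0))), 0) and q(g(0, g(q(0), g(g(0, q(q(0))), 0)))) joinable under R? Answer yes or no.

yes — NF(t₁) = 0, NF(t₂) = 0

Reduce t₁ = g(q(g(0, g(0, 0))), 0):
1. g(q(g(0, g(0, 0))), 0)  →  g(q(g(0, 0)), 0)   [R1 at 1.1]
2. g(q(g(0, 0)), 0)  →  g(q(0), 0)   [R1 at 1.1]
3. g(q(0), 0)  →  g(0, 0)   [R5 at 1]
4. g(0, 0)  →  0   [R1 at ε]

Reduce t₂ = q(g(0, g(q(0), g(g(0, q(q(0))), 0)))):
1. q(g(0, g(q(0), g(g(0, q(q(0))), 0))))  →  q(g(q(0), g(g(0, q(q(0))), 0)))   [R1 at 1]
2. q(g(q(0), g(g(0, q(q(0))), 0)))  →  q(g(0, g(g(0, q(q(0))), 0)))   [R5 at 1.1]
3. q(g(0, g(g(0, q(q(0))), 0)))  →  q(g(g(0, q(q(0))), 0))   [R1 at 1]
4. q(g(g(0, q(q(0))), 0))  →  q(g(q(q(0)), 0))   [R1 at 1.1]
5. q(g(q(q(0)), 0))  →  q(g(q(0), 0))   [R5 at 1.1.1]
6. q(g(q(0), 0))  →  q(g(0, 0))   [R5 at 1.1]
7. q(g(0, 0))  →  q(0)   [R1 at 1]
8. q(0)  →  0   [R5 at ε]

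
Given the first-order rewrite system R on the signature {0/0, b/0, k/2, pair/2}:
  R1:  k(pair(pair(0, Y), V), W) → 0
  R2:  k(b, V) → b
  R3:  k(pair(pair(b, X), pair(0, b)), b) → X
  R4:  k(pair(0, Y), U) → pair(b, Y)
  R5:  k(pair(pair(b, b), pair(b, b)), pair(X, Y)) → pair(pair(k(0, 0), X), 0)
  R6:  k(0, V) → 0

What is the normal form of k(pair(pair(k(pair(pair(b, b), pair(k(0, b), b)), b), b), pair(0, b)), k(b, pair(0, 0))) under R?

1. k(pair(pair(k(pair(pair(b, b), pair(k(0, b), b)), b), b), pair(0, b)), k(b, pair(0, 0)))  →  k(pair(pair(k(pair(pair(b, b), pair(0, b)), b), b), pair(0, b)), k(b, pair(0, 0)))   [R6 at 1.1.1.1.2.1]
2. k(pair(pair(k(pair(pair(b, b), pair(0, b)), b), b), pair(0, b)), k(b, pair(0, 0)))  →  k(pair(pair(b, b), pair(0, b)), k(b, pair(0, 0)))   [R3 at 1.1.1]
3. k(pair(pair(b, b), pair(0, b)), k(b, pair(0, 0)))  →  k(pair(pair(b, b), pair(0, b)), b)   [R2 at 2]
4. k(pair(pair(b, b), pair(0, b)), b)  →  b   [R3 at ε]

b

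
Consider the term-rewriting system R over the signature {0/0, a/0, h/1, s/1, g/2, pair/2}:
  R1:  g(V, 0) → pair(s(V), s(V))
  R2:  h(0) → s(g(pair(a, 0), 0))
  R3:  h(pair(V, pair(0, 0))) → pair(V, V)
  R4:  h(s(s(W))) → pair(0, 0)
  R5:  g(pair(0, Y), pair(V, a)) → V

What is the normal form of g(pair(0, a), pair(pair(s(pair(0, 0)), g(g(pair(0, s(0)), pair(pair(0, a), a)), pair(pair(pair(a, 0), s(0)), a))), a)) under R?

pair(s(pair(0, 0)), pair(pair(a, 0), s(0)))

1. g(pair(0, a), pair(pair(s(pair(0, 0)), g(g(pair(0, s(0)), pair(pair(0, a), a)), pair(pair(pair(a, 0), s(0)), a))), a))  →  pair(s(pair(0, 0)), g(g(pair(0, s(0)), pair(pair(0, a), a)), pair(pair(pair(a, 0), s(0)), a)))   [R5 at ε]
2. pair(s(pair(0, 0)), g(g(pair(0, s(0)), pair(pair(0, a), a)), pair(pair(pair(a, 0), s(0)), a)))  →  pair(s(pair(0, 0)), g(pair(0, a), pair(pair(pair(a, 0), s(0)), a)))   [R5 at 2.1]
3. pair(s(pair(0, 0)), g(pair(0, a), pair(pair(pair(a, 0), s(0)), a)))  →  pair(s(pair(0, 0)), pair(pair(a, 0), s(0)))   [R5 at 2]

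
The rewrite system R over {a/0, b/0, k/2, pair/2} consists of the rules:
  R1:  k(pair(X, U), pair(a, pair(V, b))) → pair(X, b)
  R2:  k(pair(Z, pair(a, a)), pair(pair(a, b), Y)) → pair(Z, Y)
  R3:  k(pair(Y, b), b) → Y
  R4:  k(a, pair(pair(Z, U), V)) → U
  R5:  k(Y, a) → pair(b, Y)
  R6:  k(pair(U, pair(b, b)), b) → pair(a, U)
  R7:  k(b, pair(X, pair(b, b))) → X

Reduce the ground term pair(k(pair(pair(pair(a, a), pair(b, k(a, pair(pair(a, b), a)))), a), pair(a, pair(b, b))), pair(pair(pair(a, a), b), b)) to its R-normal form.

1. pair(k(pair(pair(pair(a, a), pair(b, k(a, pair(pair(a, b), a)))), a), pair(a, pair(b, b))), pair(pair(pair(a, a), b), b))  →  pair(pair(pair(pair(a, a), pair(b, k(a, pair(pair(a, b), a)))), b), pair(pair(pair(a, a), b), b))   [R1 at 1]
2. pair(pair(pair(pair(a, a), pair(b, k(a, pair(pair(a, b), a)))), b), pair(pair(pair(a, a), b), b))  →  pair(pair(pair(pair(a, a), pair(b, b)), b), pair(pair(pair(a, a), b), b))   [R4 at 1.1.2.2]

pair(pair(pair(pair(a, a), pair(b, b)), b), pair(pair(pair(a, a), b), b))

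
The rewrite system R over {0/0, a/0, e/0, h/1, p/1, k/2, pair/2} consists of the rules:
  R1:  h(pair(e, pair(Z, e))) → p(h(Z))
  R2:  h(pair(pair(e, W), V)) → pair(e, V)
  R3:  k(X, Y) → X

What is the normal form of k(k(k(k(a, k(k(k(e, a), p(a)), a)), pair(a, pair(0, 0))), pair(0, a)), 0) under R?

a

1. k(k(k(k(a, k(k(k(e, a), p(a)), a)), pair(a, pair(0, 0))), pair(0, a)), 0)  →  k(k(k(a, k(k(k(e, a), p(a)), a)), pair(a, pair(0, 0))), pair(0, a))   [R3 at ε]
2. k(k(k(a, k(k(k(e, a), p(a)), a)), pair(a, pair(0, 0))), pair(0, a))  →  k(k(a, k(k(k(e, a), p(a)), a)), pair(a, pair(0, 0)))   [R3 at ε]
3. k(k(a, k(k(k(e, a), p(a)), a)), pair(a, pair(0, 0)))  →  k(a, k(k(k(e, a), p(a)), a))   [R3 at ε]
4. k(a, k(k(k(e, a), p(a)), a))  →  a   [R3 at ε]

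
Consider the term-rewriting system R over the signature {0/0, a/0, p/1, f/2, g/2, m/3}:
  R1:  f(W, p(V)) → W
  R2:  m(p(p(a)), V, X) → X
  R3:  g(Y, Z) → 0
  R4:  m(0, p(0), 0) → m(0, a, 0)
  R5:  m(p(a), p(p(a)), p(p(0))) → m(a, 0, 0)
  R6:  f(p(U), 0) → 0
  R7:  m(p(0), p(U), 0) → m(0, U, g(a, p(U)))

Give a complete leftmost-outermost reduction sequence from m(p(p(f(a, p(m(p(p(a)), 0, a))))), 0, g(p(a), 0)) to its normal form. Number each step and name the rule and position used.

0

1. m(p(p(f(a, p(m(p(p(a)), 0, a))))), 0, g(p(a), 0))  →  m(p(p(a)), 0, g(p(a), 0))   [R1 at 1.1.1]
2. m(p(p(a)), 0, g(p(a), 0))  →  g(p(a), 0)   [R2 at ε]
3. g(p(a), 0)  →  0   [R3 at ε]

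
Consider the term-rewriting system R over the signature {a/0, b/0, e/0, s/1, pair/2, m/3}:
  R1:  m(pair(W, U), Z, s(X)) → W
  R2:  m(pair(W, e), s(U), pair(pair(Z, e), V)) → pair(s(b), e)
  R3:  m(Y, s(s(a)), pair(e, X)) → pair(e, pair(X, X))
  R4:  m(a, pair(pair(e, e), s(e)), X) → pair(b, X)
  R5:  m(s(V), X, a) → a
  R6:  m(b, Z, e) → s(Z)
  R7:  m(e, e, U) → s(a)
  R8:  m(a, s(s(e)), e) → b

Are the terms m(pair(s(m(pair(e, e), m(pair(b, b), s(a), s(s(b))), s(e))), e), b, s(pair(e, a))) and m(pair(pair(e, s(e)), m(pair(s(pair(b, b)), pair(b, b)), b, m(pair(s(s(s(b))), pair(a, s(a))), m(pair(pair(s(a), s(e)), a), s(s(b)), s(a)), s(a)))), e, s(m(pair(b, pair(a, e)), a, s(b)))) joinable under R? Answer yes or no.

no — NF(t₁) = s(e), NF(t₂) = pair(e, s(e))

Reduce t₁ = m(pair(s(m(pair(e, e), m(pair(b, b), s(a), s(s(b))), s(e))), e), b, s(pair(e, a))):
1. m(pair(s(m(pair(e, e), m(pair(b, b), s(a), s(s(b))), s(e))), e), b, s(pair(e, a)))  →  s(m(pair(e, e), m(pair(b, b), s(a), s(s(b))), s(e)))   [R1 at ε]
2. s(m(pair(e, e), m(pair(b, b), s(a), s(s(b))), s(e)))  →  s(e)   [R1 at 1]

Reduce t₂ = m(pair(pair(e, s(e)), m(pair(s(pair(b, b)), pair(b, b)), b, m(pair(s(s(s(b))), pair(a, s(a))), m(pair(pair(s(a), s(e)), a), s(s(b)), s(a)), s(a)))), e, s(m(pair(b, pair(a, e)), a, s(b)))):
1. m(pair(pair(e, s(e)), m(pair(s(pair(b, b)), pair(b, b)), b, m(pair(s(s(s(b))), pair(a, s(a))), m(pair(pair(s(a), s(e)), a), s(s(b)), s(a)), s(a)))), e, s(m(pair(b, pair(a, e)), a, s(b))))  →  pair(e, s(e))   [R1 at ε]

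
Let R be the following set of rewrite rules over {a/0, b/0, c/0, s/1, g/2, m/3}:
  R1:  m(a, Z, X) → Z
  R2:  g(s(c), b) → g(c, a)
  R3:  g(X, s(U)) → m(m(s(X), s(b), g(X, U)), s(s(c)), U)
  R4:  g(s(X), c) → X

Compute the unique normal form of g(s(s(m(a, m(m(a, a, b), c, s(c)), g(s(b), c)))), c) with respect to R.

1. g(s(s(m(a, m(m(a, a, b), c, s(c)), g(s(b), c)))), c)  →  s(m(a, m(m(a, a, b), c, s(c)), g(s(b), c)))   [R4 at ε]
2. s(m(a, m(m(a, a, b), c, s(c)), g(s(b), c)))  →  s(m(m(a, a, b), c, s(c)))   [R1 at 1]
3. s(m(m(a, a, b), c, s(c)))  →  s(m(a, c, s(c)))   [R1 at 1.1]
4. s(m(a, c, s(c)))  →  s(c)   [R1 at 1]

s(c)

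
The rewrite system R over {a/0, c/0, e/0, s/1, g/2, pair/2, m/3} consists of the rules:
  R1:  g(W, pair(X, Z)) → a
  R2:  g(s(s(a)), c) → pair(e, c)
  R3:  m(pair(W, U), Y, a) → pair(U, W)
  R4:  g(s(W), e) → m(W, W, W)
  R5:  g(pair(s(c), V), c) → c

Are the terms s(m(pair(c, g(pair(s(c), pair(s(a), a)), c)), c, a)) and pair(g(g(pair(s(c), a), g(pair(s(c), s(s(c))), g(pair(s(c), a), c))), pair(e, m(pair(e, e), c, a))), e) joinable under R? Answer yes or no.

Reduce t₁ = s(m(pair(c, g(pair(s(c), pair(s(a), a)), c)), c, a)):
1. s(m(pair(c, g(pair(s(c), pair(s(a), a)), c)), c, a))  →  s(pair(g(pair(s(c), pair(s(a), a)), c), c))   [R3 at 1]
2. s(pair(g(pair(s(c), pair(s(a), a)), c), c))  →  s(pair(c, c))   [R5 at 1.1]

Reduce t₂ = pair(g(g(pair(s(c), a), g(pair(s(c), s(s(c))), g(pair(s(c), a), c))), pair(e, m(pair(e, e), c, a))), e):
1. pair(g(g(pair(s(c), a), g(pair(s(c), s(s(c))), g(pair(s(c), a), c))), pair(e, m(pair(e, e), c, a))), e)  →  pair(a, e)   [R1 at 1]

no — NF(t₁) = s(pair(c, c)), NF(t₂) = pair(a, e)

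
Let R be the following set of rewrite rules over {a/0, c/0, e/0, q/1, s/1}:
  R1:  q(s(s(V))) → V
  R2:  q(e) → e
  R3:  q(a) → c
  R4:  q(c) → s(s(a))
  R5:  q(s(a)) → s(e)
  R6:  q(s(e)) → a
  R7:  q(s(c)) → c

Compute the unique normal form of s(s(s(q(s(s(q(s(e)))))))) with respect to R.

s(s(s(a)))

1. s(s(s(q(s(s(q(s(e))))))))  →  s(s(s(q(s(e)))))   [R1 at 1.1.1]
2. s(s(s(q(s(e)))))  →  s(s(s(a)))   [R6 at 1.1.1]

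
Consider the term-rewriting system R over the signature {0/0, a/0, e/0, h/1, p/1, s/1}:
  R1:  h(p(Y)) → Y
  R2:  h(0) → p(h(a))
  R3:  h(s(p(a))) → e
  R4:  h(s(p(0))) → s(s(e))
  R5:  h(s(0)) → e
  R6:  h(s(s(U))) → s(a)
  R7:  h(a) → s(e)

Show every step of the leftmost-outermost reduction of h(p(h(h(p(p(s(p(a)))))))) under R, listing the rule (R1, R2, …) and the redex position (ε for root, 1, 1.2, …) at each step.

s(p(a))

1. h(p(h(h(p(p(s(p(a))))))))  →  h(h(p(p(s(p(a))))))   [R1 at ε]
2. h(h(p(p(s(p(a))))))  →  h(p(s(p(a))))   [R1 at 1]
3. h(p(s(p(a))))  →  s(p(a))   [R1 at ε]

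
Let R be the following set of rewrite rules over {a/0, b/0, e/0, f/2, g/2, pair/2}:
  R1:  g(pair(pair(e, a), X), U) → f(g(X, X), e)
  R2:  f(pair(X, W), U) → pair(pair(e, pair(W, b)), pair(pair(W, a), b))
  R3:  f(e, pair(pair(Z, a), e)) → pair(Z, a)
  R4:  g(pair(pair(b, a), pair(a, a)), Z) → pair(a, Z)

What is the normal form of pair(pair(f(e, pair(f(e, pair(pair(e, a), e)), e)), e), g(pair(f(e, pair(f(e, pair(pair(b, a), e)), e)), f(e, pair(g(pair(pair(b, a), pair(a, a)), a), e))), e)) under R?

1. pair(pair(f(e, pair(f(e, pair(pair(e, a), e)), e)), e), g(pair(f(e, pair(f(e, pair(pair(b, a), e)), e)), f(e, pair(g(pair(pair(b, a), pair(a, a)), a), e))), e))  →  pair(pair(f(e, pair(pair(e, a), e)), e), g(pair(f(e, pair(f(e, pair(pair(b, a), e)), e)), f(e, pair(g(pair(pair(b, a), pair(a, a)), a), e))), e))   [R3 at 1.1.2.1]
2. pair(pair(f(e, pair(pair(e, a), e)), e), g(pair(f(e, pair(f(e, pair(pair(b, a), e)), e)), f(e, pair(g(pair(pair(b, a), pair(a, a)), a), e))), e))  →  pair(pair(pair(e, a), e), g(pair(f(e, pair(f(e, pair(pair(b, a), e)), e)), f(e, pair(g(pair(pair(b, a), pair(a, a)), a), e))), e))   [R3 at 1.1]
3. pair(pair(pair(e, a), e), g(pair(f(e, pair(f(e, pair(pair(b, a), e)), e)), f(e, pair(g(pair(pair(b, a), pair(a, a)), a), e))), e))  →  pair(pair(pair(e, a), e), g(pair(f(e, pair(pair(b, a), e)), f(e, pair(g(pair(pair(b, a), pair(a, a)), a), e))), e))   [R3 at 2.1.1.2.1]
4. pair(pair(pair(e, a), e), g(pair(f(e, pair(pair(b, a), e)), f(e, pair(g(pair(pair(b, a), pair(a, a)), a), e))), e))  →  pair(pair(pair(e, a), e), g(pair(pair(b, a), f(e, pair(g(pair(pair(b, a), pair(a, a)), a), e))), e))   [R3 at 2.1.1]
5. pair(pair(pair(e, a), e), g(pair(pair(b, a), f(e, pair(g(pair(pair(b, a), pair(a, a)), a), e))), e))  →  pair(pair(pair(e, a), e), g(pair(pair(b, a), f(e, pair(pair(a, a), e))), e))   [R4 at 2.1.2.2.1]
6. pair(pair(pair(e, a), e), g(pair(pair(b, a), f(e, pair(pair(a, a), e))), e))  →  pair(pair(pair(e, a), e), g(pair(pair(b, a), pair(a, a)), e))   [R3 at 2.1.2]
7. pair(pair(pair(e, a), e), g(pair(pair(b, a), pair(a, a)), e))  →  pair(pair(pair(e, a), e), pair(a, e))   [R4 at 2]

pair(pair(pair(e, a), e), pair(a, e))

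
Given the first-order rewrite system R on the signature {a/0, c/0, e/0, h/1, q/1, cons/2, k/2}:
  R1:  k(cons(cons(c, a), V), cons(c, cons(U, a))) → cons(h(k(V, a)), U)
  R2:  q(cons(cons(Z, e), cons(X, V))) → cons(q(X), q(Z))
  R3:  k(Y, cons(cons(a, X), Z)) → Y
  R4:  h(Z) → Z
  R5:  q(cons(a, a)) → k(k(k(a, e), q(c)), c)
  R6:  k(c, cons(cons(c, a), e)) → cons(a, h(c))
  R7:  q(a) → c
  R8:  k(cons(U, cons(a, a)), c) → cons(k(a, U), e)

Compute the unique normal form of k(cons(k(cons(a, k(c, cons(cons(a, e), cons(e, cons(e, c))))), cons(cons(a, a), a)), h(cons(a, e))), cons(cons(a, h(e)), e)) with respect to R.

cons(cons(a, c), cons(a, e))

1. k(cons(k(cons(a, k(c, cons(cons(a, e), cons(e, cons(e, c))))), cons(cons(a, a), a)), h(cons(a, e))), cons(cons(a, h(e)), e))  →  cons(k(cons(a, k(c, cons(cons(a, e), cons(e, cons(e, c))))), cons(cons(a, a), a)), h(cons(a, e)))   [R3 at ε]
2. cons(k(cons(a, k(c, cons(cons(a, e), cons(e, cons(e, c))))), cons(cons(a, a), a)), h(cons(a, e)))  →  cons(cons(a, k(c, cons(cons(a, e), cons(e, cons(e, c))))), h(cons(a, e)))   [R3 at 1]
3. cons(cons(a, k(c, cons(cons(a, e), cons(e, cons(e, c))))), h(cons(a, e)))  →  cons(cons(a, c), h(cons(a, e)))   [R3 at 1.2]
4. cons(cons(a, c), h(cons(a, e)))  →  cons(cons(a, c), cons(a, e))   [R4 at 2]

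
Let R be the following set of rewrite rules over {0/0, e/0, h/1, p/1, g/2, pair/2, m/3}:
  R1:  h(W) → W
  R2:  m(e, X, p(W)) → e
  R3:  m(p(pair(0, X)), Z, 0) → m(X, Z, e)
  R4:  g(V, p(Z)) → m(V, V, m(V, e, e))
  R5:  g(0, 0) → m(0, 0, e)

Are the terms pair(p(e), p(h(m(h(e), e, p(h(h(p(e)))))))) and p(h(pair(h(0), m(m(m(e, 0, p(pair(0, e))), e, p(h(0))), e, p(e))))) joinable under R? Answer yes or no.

Reduce t₁ = pair(p(e), p(h(m(h(e), e, p(h(h(p(e)))))))):
1. pair(p(e), p(h(m(h(e), e, p(h(h(p(e))))))))  →  pair(p(e), p(m(h(e), e, p(h(h(p(e)))))))   [R1 at 2.1]
2. pair(p(e), p(m(h(e), e, p(h(h(p(e)))))))  →  pair(p(e), p(m(e, e, p(h(h(p(e)))))))   [R1 at 2.1.1]
3. pair(p(e), p(m(e, e, p(h(h(p(e)))))))  →  pair(p(e), p(e))   [R2 at 2.1]

Reduce t₂ = p(h(pair(h(0), m(m(m(e, 0, p(pair(0, e))), e, p(h(0))), e, p(e))))):
1. p(h(pair(h(0), m(m(m(e, 0, p(pair(0, e))), e, p(h(0))), e, p(e)))))  →  p(pair(h(0), m(m(m(e, 0, p(pair(0, e))), e, p(h(0))), e, p(e))))   [R1 at 1]
2. p(pair(h(0), m(m(m(e, 0, p(pair(0, e))), e, p(h(0))), e, p(e))))  →  p(pair(0, m(m(m(e, 0, p(pair(0, e))), e, p(h(0))), e, p(e))))   [R1 at 1.1]
3. p(pair(0, m(m(m(e, 0, p(pair(0, e))), e, p(h(0))), e, p(e))))  →  p(pair(0, m(m(e, e, p(h(0))), e, p(e))))   [R2 at 1.2.1.1]
4. p(pair(0, m(m(e, e, p(h(0))), e, p(e))))  →  p(pair(0, m(e, e, p(e))))   [R2 at 1.2.1]
5. p(pair(0, m(e, e, p(e))))  →  p(pair(0, e))   [R2 at 1.2]

no — NF(t₁) = pair(p(e), p(e)), NF(t₂) = p(pair(0, e))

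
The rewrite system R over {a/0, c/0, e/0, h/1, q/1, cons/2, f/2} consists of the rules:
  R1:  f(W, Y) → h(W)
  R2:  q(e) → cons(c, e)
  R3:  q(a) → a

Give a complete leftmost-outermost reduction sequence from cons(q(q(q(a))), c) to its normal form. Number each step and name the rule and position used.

cons(a, c)

1. cons(q(q(q(a))), c)  →  cons(q(q(a)), c)   [R3 at 1.1.1]
2. cons(q(q(a)), c)  →  cons(q(a), c)   [R3 at 1.1]
3. cons(q(a), c)  →  cons(a, c)   [R3 at 1]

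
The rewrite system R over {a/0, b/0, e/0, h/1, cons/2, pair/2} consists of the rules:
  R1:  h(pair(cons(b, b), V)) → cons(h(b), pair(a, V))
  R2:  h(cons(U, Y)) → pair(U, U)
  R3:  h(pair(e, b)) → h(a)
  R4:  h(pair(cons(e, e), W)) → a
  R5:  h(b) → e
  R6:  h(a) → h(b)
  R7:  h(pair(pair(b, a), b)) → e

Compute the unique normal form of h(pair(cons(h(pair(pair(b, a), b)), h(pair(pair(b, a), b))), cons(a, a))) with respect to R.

1. h(pair(cons(h(pair(pair(b, a), b)), h(pair(pair(b, a), b))), cons(a, a)))  →  h(pair(cons(e, h(pair(pair(b, a), b))), cons(a, a)))   [R7 at 1.1.1]
2. h(pair(cons(e, h(pair(pair(b, a), b))), cons(a, a)))  →  h(pair(cons(e, e), cons(a, a)))   [R7 at 1.1.2]
3. h(pair(cons(e, e), cons(a, a)))  →  a   [R4 at ε]

a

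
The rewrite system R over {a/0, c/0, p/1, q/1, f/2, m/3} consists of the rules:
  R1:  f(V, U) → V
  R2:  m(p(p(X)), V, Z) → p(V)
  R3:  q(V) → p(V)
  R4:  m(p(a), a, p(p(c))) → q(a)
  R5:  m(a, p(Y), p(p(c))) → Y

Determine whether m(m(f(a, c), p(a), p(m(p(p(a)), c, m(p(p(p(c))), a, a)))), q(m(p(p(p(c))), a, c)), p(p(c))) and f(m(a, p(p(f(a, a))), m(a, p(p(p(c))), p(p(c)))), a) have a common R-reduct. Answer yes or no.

yes — NF(t₁) = p(a), NF(t₂) = p(a)

Reduce t₁ = m(m(f(a, c), p(a), p(m(p(p(a)), c, m(p(p(p(c))), a, a)))), q(m(p(p(p(c))), a, c)), p(p(c))):
1. m(m(f(a, c), p(a), p(m(p(p(a)), c, m(p(p(p(c))), a, a)))), q(m(p(p(p(c))), a, c)), p(p(c)))  →  m(m(a, p(a), p(m(p(p(a)), c, m(p(p(p(c))), a, a)))), q(m(p(p(p(c))), a, c)), p(p(c)))   [R1 at 1.1]
2. m(m(a, p(a), p(m(p(p(a)), c, m(p(p(p(c))), a, a)))), q(m(p(p(p(c))), a, c)), p(p(c)))  →  m(m(a, p(a), p(p(c))), q(m(p(p(p(c))), a, c)), p(p(c)))   [R2 at 1.3.1]
3. m(m(a, p(a), p(p(c))), q(m(p(p(p(c))), a, c)), p(p(c)))  →  m(a, q(m(p(p(p(c))), a, c)), p(p(c)))   [R5 at 1]
4. m(a, q(m(p(p(p(c))), a, c)), p(p(c)))  →  m(a, p(m(p(p(p(c))), a, c)), p(p(c)))   [R3 at 2]
5. m(a, p(m(p(p(p(c))), a, c)), p(p(c)))  →  m(p(p(p(c))), a, c)   [R5 at ε]
6. m(p(p(p(c))), a, c)  →  p(a)   [R2 at ε]

Reduce t₂ = f(m(a, p(p(f(a, a))), m(a, p(p(p(c))), p(p(c)))), a):
1. f(m(a, p(p(f(a, a))), m(a, p(p(p(c))), p(p(c)))), a)  →  m(a, p(p(f(a, a))), m(a, p(p(p(c))), p(p(c))))   [R1 at ε]
2. m(a, p(p(f(a, a))), m(a, p(p(p(c))), p(p(c))))  →  m(a, p(p(a)), m(a, p(p(p(c))), p(p(c))))   [R1 at 2.1.1]
3. m(a, p(p(a)), m(a, p(p(p(c))), p(p(c))))  →  m(a, p(p(a)), p(p(c)))   [R5 at 3]
4. m(a, p(p(a)), p(p(c)))  →  p(a)   [R5 at ε]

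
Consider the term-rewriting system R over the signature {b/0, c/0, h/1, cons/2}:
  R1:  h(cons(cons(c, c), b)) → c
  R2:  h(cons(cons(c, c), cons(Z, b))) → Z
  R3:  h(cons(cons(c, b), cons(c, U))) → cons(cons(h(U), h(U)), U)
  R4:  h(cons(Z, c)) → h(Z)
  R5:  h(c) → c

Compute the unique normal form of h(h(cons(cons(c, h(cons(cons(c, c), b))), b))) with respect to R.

1. h(h(cons(cons(c, h(cons(cons(c, c), b))), b)))  →  h(h(cons(cons(c, c), b)))   [R1 at 1.1.1.2]
2. h(h(cons(cons(c, c), b)))  →  h(c)   [R1 at 1]
3. h(c)  →  c   [R5 at ε]

c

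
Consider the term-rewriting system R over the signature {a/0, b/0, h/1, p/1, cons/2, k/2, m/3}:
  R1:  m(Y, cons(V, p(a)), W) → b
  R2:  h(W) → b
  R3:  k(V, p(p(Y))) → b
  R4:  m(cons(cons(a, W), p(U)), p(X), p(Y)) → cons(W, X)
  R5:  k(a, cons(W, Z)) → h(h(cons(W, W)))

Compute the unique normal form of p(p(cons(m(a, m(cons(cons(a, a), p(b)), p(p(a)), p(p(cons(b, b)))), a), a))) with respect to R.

p(p(cons(b, a)))

1. p(p(cons(m(a, m(cons(cons(a, a), p(b)), p(p(a)), p(p(cons(b, b)))), a), a)))  →  p(p(cons(m(a, cons(a, p(a)), a), a)))   [R4 at 1.1.1.2]
2. p(p(cons(m(a, cons(a, p(a)), a), a)))  →  p(p(cons(b, a)))   [R1 at 1.1.1]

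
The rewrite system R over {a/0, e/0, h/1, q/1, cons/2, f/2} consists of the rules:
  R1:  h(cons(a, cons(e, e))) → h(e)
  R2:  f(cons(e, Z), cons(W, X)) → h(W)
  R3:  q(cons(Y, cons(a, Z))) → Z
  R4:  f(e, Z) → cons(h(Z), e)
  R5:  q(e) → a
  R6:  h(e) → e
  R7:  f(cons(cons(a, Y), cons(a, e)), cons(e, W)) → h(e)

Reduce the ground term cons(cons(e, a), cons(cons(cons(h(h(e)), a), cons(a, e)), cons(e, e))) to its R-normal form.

1. cons(cons(e, a), cons(cons(cons(h(h(e)), a), cons(a, e)), cons(e, e)))  →  cons(cons(e, a), cons(cons(cons(h(e), a), cons(a, e)), cons(e, e)))   [R6 at 2.1.1.1.1]
2. cons(cons(e, a), cons(cons(cons(h(e), a), cons(a, e)), cons(e, e)))  →  cons(cons(e, a), cons(cons(cons(e, a), cons(a, e)), cons(e, e)))   [R6 at 2.1.1.1]

cons(cons(e, a), cons(cons(cons(e, a), cons(a, e)), cons(e, e)))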